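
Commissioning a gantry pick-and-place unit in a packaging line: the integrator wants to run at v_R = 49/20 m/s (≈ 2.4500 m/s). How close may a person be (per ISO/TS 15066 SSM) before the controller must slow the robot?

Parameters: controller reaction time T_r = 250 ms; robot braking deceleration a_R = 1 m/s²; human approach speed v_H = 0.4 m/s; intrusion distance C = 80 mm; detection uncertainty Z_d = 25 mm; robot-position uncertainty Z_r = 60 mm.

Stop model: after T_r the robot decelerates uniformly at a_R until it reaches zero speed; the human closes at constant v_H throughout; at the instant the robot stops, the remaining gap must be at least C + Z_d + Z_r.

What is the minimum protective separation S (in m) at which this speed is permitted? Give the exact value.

S_min = 3887/800 m = 4.8587 m

T_s = v_R/a_R = (49/20)/1 = 2.4500 s
robot covers v_R·T_r = 2.4500·0.2500 = 0.6125 m before braking
robot covers 2.4500·2.4500 − ½·1.0000·2.4500² = 3.0013 m while stopping
human closes 0.4000·2.7000 = 1.0800 m
residual clearance needed = 0.0800+0.0250+0.0600 = 0.1650 m
S_min ≈ 0.6125+3.0013+1.0800+0.1650  ⇒  S_min = 3887/800 m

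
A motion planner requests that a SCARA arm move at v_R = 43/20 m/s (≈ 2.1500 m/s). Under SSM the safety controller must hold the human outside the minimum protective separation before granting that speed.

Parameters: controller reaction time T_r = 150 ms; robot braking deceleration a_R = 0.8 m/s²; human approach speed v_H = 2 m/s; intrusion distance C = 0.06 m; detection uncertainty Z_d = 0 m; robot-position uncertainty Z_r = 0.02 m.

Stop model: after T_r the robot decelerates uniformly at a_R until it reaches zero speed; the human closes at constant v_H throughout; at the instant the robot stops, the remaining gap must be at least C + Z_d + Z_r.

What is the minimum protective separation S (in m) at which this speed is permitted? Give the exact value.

S_min = 28693/3200 m = 8.9666 m

T_s = v_R/a_R = (43/20)/(4/5) = 2.6875 s
robot in T_r: 2.1500·0.1500 = 0.3225 m
robot covers 2.1500·2.6875 − ½·0.8000·2.6875² = 2.8891 m while stopping
person approaches 2.0000·(0.1500+2.6875) = 5.6750 m
C+Z_d+Z_r = 0.0600+0.0000+0.0200 = 0.0800 m
S_min ≈ 0.3225+2.8891+5.6750+0.0800  ⇒  S_min = 28693/3200 m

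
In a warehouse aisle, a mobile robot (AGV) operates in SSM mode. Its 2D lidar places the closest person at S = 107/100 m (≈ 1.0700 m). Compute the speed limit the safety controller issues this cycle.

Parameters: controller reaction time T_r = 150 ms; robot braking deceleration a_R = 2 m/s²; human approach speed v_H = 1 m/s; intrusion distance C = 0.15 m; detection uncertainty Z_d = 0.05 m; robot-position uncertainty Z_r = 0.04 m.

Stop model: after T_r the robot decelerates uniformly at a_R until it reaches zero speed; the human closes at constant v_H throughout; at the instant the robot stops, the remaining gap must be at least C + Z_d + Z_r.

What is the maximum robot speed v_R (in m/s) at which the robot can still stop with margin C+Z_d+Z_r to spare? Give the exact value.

v_R_max = 4/5 m/s = 0.8000 m/s

quadratic (1/4)·v² + (13/20)·v + (-17/25) = 0
  disc = (13/20)² − 4·(1/4)·(-17/25) = 441/400 ; √disc = 21/20
  v_R = (−(13/20) + 21/20) / (2·(1/4)) = 4/5 m/s
check:
T_s = v_R/a_R = (4/5)/2 = 0.4000 s
reaction-phase robot travel = 0.8000·0.1500 = 0.1200 m
braking distance = 0.8000²/(2·2.0000) = 0.1600 m
person approaches 1.0000·(0.1500+0.4000) = 0.5500 m
residual clearance needed = 0.1500+0.0500+0.0400 = 0.2400 m
sum ≈ 0.1200+0.1600+0.5500+0.2400 ≈ 1.0700 m = S ✓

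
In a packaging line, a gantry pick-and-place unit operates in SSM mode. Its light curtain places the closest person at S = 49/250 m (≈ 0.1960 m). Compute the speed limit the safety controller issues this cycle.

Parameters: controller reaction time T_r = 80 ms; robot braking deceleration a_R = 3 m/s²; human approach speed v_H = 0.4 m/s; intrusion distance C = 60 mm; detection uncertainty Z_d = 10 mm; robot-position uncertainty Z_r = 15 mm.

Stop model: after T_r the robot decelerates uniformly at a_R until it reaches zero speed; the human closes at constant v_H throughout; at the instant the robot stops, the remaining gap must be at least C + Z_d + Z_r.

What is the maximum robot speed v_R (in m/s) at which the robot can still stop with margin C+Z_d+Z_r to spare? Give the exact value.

at the boundary: (1/6)·v² + (16/75)·v + (-79/1000) = 0
  disc = (16/75)² − 4·(1/6)·(-79/1000) = 2209/22500 ; √disc = 47/150
  v_R = (−(16/75) + 47/150) / (2·(1/6)) = 3/10 m/s
check:
T_s = v_R/a_R = (3/10)/3 = 0.1000 s
robot in T_r: 0.3000·0.0800 = 0.0240 m
braking distance = 0.3000²/(2·3.0000) = 0.0150 m
person approaches 0.4000·(0.0800+0.1000) = 0.0720 m
residual clearance needed = 0.0600+0.0100+0.0150 = 0.0850 m
sum ≈ 0.0240+0.0150+0.0720+0.0850 ≈ 0.1960 m = S ✓

v_R_max = 3/10 m/s = 0.3000 m/s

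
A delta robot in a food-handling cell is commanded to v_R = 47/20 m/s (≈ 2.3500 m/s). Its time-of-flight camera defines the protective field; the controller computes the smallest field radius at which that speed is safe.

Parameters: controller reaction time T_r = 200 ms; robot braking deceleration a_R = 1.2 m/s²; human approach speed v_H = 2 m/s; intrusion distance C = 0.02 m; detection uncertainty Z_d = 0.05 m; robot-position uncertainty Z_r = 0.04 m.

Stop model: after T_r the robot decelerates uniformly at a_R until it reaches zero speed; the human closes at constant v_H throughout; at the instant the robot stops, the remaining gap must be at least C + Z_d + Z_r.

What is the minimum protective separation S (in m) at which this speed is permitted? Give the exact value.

S_min = 34549/4800 m = 7.1977 m

T_s = v_R/a_R = (47/20)/(6/5) = 1.9583 s
reaction-phase robot travel = 2.3500·0.2000 = 0.4700 m
braking distance = 2.3500²/(2·1.2000) = 2.3010 m
person approaches 2.0000·(0.2000+1.9583) = 4.3167 m
residual clearance needed = 0.0200+0.0500+0.0400 = 0.1100 m
S_min ≈ 0.4700+2.3010+4.3167+0.1100  ⇒  S_min = 34549/4800 m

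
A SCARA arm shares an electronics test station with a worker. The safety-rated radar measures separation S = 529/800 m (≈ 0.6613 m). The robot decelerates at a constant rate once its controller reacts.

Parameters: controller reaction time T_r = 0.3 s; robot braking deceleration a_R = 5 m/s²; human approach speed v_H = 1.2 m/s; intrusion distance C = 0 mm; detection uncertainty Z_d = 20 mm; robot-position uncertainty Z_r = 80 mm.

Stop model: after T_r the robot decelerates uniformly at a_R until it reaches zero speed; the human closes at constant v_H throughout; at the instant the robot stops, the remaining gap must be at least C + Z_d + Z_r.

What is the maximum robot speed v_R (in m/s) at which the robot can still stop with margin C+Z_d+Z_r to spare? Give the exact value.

quadratic (1/10)·v² + (27/50)·v + (-161/800) = 0
  disc = (27/50)² − 4·(1/10)·(-161/800) = 3721/10000 ; √disc = 61/100
  v_R = (−(27/50) + 61/100) / (2·(1/10)) = 7/20 m/s
check:
T_s = v_R/a_R = (7/20)/5 = 0.0700 s
robot in T_r: 0.3500·0.3000 = 0.1050 m
robot covers 0.3500·0.0700 − ½·5.0000·0.0700² = 0.0123 m while stopping
human closes 1.2000·0.3700 = 0.4440 m
margins: 0.0000+0.0200+0.0800 = 0.1000 m
sum ≈ 0.1050+0.0123+0.4440+0.1000 ≈ 0.6613 m = S ✓

v_R_max = 7/20 m/s = 0.3500 m/s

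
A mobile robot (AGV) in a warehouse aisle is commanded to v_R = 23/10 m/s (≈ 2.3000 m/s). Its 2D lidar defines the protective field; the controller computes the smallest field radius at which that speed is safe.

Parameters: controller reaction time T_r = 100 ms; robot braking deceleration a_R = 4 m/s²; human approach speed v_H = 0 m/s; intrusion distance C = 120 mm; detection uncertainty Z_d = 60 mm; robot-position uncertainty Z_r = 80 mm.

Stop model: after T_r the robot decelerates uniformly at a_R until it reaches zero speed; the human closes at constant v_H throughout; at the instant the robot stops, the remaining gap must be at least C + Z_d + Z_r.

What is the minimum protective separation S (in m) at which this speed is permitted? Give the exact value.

S_min = 921/800 m = 1.1513 m

stop time T_s = (23/10)/4 = 0.5750 s
robot in T_r: 2.3000·0.1000 = 0.2300 m
robot covers 2.3000·0.5750 − ½·4.0000·0.5750² = 0.6613 m while stopping
human closes 0.0000·0.6750 = 0.0000 m
C+Z_d+Z_r = 0.1200+0.0600+0.0800 = 0.2600 m
S_min ≈ 0.2300+0.6613+0.0000+0.2600  ⇒  S_min = 921/800 m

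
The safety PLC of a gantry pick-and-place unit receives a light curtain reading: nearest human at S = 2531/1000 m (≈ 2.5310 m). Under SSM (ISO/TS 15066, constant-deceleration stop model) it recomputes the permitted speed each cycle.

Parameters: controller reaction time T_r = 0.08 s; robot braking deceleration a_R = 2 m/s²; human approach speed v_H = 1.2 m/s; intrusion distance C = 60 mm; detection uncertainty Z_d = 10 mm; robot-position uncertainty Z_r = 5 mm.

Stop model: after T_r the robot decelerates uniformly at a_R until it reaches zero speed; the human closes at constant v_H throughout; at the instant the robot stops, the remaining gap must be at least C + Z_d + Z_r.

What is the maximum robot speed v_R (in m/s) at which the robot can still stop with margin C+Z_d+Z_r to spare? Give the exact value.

quadratic (1/4)·v² + (17/25)·v + (-59/25) = 0
  disc = (17/25)² − 4·(1/4)·(-59/25) = 1764/625 ; √disc = 42/25
  v_R = (−(17/25) + 42/25) / (2·(1/4)) = 2 m/s
check:
stop time T_s = 2/2 = 1.0000 s
reaction-phase robot travel = 2.0000·0.0800 = 0.1600 m
braking distance = 2.0000²/(2·2.0000) = 1.0000 m
human closes 1.2000·1.0800 = 1.2960 m
residual clearance needed = 0.0600+0.0100+0.0050 = 0.0750 m
sum ≈ 0.1600+1.0000+1.2960+0.0750 ≈ 2.5310 m = S ✓

v_R_max = 2 m/s = 2.0000 m/s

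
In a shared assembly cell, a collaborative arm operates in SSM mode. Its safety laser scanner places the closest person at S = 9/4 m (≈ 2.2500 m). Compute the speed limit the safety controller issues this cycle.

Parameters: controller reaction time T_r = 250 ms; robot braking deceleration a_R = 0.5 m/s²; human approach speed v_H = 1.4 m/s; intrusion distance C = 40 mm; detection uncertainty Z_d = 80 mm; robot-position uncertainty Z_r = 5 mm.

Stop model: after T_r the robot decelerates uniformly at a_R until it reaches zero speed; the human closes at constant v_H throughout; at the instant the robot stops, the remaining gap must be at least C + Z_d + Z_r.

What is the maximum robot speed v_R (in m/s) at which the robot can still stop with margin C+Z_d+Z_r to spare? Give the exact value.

v_R_max = 1/2 m/s = 0.5000 m/s

collect terms ⇒ (1)·v_R² + (61/20)·v_R + (-71/40) = 0
  disc = (61/20)² − 4·(1)·(-71/40) = 6561/400 ; √disc = 81/20
  v_R = (−(61/20) + 81/20) / (2·(1)) = 1/2 m/s
check:
T_s = v_R/a_R = (1/2)/(1/2) = 1.0000 s
robot in T_r: 0.5000·0.2500 = 0.1250 m
robot under decel: 0.5000²/(2·0.5000) = 0.2500 m
human over T_r+T_s: 1.4000·(0.2500+1.0000) = 1.7500 m
residual clearance needed = 0.0400+0.0800+0.0050 = 0.1250 m
sum ≈ 0.1250+0.2500+1.7500+0.1250 ≈ 2.2500 m = S ✓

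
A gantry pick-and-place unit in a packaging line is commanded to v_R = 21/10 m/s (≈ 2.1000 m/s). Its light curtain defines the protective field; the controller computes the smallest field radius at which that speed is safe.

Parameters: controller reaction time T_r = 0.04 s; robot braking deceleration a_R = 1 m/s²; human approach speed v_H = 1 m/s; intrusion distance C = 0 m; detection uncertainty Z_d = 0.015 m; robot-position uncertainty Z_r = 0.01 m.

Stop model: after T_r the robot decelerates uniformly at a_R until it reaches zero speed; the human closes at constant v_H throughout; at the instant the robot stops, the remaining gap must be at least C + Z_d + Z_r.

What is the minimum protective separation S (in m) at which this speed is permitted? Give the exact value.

braking lasts T_s = (21/10)/1 = 2.1000 s
robot covers v_R·T_r = 2.1000·0.0400 = 0.0840 m before braking
robot covers 2.1000·2.1000 − ½·1.0000·2.1000² = 2.2050 m while stopping
human closes 1.0000·2.1400 = 2.1400 m
margins: 0.0000+0.0150+0.0100 = 0.0250 m
S_min ≈ 0.0840+2.2050+2.1400+0.0250  ⇒  S_min = 2227/500 m

S_min = 2227/500 m = 4.4540 m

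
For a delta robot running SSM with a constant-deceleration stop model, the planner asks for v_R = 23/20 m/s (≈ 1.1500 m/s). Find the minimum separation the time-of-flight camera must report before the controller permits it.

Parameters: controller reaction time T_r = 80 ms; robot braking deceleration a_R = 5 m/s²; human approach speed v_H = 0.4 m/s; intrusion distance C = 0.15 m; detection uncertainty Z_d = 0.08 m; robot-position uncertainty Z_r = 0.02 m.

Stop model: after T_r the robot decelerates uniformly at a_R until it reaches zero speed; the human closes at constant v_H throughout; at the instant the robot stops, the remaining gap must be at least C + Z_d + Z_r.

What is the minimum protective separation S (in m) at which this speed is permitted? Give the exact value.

braking lasts T_s = (23/20)/5 = 0.2300 s
reaction-phase robot travel = 1.1500·0.0800 = 0.0920 m
braking distance = 1.1500²/(2·5.0000) = 0.1323 m
human over T_r+T_s: 0.4000·(0.0800+0.2300) = 0.1240 m
C+Z_d+Z_r = 0.1500+0.0800+0.0200 = 0.2500 m
S_min ≈ 0.0920+0.1323+0.1240+0.2500  ⇒  S_min = 2393/4000 m

S_min = 2393/4000 m = 0.5982 m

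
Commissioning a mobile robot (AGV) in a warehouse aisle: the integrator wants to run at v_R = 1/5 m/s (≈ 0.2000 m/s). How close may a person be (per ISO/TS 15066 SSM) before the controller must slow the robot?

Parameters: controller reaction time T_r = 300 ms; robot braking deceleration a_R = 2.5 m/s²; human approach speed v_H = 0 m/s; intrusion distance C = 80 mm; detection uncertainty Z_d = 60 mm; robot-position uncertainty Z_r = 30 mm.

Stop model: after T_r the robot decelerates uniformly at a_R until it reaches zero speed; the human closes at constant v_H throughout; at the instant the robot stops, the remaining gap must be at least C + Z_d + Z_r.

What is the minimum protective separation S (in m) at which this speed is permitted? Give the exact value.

braking lasts T_s = (1/5)/(5/2) = 0.0800 s
robot in T_r: 0.2000·0.3000 = 0.0600 m
robot covers 0.2000·0.0800 − ½·2.5000·0.0800² = 0.0080 m while stopping
person approaches 0.0000·(0.3000+0.0800) = 0.0000 m
margins: 0.0800+0.0600+0.0300 = 0.1700 m
S_min ≈ 0.0600+0.0080+0.0000+0.1700  ⇒  S_min = 119/500 m

S_min = 119/500 m = 0.2380 m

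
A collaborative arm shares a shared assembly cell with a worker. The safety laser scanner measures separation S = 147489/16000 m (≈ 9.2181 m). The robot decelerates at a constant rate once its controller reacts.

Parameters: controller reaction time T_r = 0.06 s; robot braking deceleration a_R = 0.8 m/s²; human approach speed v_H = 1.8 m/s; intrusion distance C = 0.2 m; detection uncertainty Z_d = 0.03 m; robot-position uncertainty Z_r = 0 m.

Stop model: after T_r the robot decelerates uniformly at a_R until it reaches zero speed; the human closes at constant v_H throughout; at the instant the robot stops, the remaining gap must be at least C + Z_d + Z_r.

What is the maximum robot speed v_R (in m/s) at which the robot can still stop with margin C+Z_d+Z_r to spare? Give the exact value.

quadratic (5/8)·v² + (231/100)·v + (-142081/16000) = 0
  disc = (231/100)² − 4·(5/8)·(-142081/16000) = 4405801/160000 ; √disc = 2099/400
  v_R = (−(231/100) + 2099/400) / (2·(5/8)) = 47/20 m/s
check:
braking lasts T_s = (47/20)/(4/5) = 2.9375 s
robot in T_r: 2.3500·0.0600 = 0.1410 m
robot under decel: 2.3500²/(2·0.8000) = 3.4516 m
human closes 1.8000·2.9975 = 5.3955 m
C+Z_d+Z_r = 0.2000+0.0300+0.0000 = 0.2300 m
sum ≈ 0.1410+3.4516+5.3955+0.2300 ≈ 9.2181 m = S ✓

v_R_max = 47/20 m/s = 2.3500 m/s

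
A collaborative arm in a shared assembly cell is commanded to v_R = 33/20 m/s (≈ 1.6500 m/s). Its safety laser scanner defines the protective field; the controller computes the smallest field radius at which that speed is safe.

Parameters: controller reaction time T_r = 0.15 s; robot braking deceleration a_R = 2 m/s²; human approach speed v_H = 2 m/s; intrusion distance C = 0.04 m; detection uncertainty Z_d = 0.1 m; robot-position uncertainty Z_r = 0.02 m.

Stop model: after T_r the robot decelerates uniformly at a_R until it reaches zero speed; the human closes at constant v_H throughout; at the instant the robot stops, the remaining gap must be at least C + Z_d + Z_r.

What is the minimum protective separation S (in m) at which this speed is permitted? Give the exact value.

braking lasts T_s = (33/20)/2 = 0.8250 s
robot in T_r: 1.6500·0.1500 = 0.2475 m
robot covers 1.6500·0.8250 − ½·2.0000·0.8250² = 0.6806 m while stopping
human over T_r+T_s: 2.0000·(0.1500+0.8250) = 1.9500 m
margins: 0.0400+0.1000+0.0200 = 0.1600 m
S_min ≈ 0.2475+0.6806+1.9500+0.1600  ⇒  S_min = 4861/1600 m

S_min = 4861/1600 m = 3.0381 m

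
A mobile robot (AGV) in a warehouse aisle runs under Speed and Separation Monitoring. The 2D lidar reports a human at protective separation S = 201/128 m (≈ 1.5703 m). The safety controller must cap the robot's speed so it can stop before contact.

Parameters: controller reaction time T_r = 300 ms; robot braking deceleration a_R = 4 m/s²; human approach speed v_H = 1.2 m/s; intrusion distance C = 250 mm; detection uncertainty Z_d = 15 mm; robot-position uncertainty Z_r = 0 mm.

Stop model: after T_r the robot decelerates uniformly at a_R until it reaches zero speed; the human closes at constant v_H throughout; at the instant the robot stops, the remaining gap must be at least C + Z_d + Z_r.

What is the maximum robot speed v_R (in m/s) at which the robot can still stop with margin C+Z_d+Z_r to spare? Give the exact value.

quadratic (1/8)·v² + (3/5)·v + (-121/128) = 0
  disc = (3/5)² − 4·(1/8)·(-121/128) = 5329/6400 ; √disc = 73/80
  v_R = (−(3/5) + 73/80) / (2·(1/8)) = 5/4 m/s
check:
T_s = v_R/a_R = (5/4)/4 = 0.3125 s
robot covers v_R·T_r = 1.2500·0.3000 = 0.3750 m before braking
robot under decel: 1.2500²/(2·4.0000) = 0.1953 m
human closes 1.2000·0.6125 = 0.7350 m
C+Z_d+Z_r = 0.2500+0.0150+0.0000 = 0.2650 m
sum ≈ 0.3750+0.1953+0.7350+0.2650 ≈ 1.5703 m = S ✓

v_R_max = 5/4 m/s = 1.2500 m/s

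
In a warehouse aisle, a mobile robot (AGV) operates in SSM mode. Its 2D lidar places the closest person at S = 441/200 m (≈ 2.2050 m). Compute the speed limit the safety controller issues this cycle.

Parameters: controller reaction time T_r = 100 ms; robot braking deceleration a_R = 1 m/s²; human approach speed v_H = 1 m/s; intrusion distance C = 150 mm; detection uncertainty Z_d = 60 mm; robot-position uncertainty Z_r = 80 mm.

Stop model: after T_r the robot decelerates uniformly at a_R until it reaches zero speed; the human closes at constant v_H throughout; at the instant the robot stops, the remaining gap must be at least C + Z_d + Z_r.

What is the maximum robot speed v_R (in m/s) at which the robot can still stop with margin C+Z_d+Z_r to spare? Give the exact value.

collect terms ⇒ (1/2)·v_R² + (11/10)·v_R + (-363/200) = 0
  disc = (11/10)² − 4·(1/2)·(-363/200) = 121/25 ; √disc = 11/5
  v_R = (−(11/10) + 11/5) / (2·(1/2)) = 11/10 m/s
check:
T_s = v_R/a_R = (11/10)/1 = 1.1000 s
robot in T_r: 1.1000·0.1000 = 0.1100 m
braking distance = 1.1000²/(2·1.0000) = 0.6050 m
person approaches 1.0000·(0.1000+1.1000) = 1.2000 m
residual clearance needed = 0.1500+0.0600+0.0800 = 0.2900 m
sum ≈ 0.1100+0.6050+1.2000+0.2900 ≈ 2.2050 m = S ✓

v_R_max = 11/10 m/s = 1.1000 m/s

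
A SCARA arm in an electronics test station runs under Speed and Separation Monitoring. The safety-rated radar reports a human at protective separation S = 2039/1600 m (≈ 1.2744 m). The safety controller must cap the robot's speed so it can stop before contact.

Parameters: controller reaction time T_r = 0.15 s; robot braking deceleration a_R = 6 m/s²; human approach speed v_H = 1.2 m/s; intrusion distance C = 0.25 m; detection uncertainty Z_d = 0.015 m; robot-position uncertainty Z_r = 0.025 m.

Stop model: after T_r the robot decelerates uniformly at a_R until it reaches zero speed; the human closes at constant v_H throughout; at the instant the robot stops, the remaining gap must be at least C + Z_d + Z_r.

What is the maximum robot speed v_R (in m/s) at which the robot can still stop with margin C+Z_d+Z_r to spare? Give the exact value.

quadratic (1/12)·v² + (7/20)·v + (-1287/1600) = 0
  disc = (7/20)² − 4·(1/12)·(-1287/1600) = 25/64 ; √disc = 5/8
  v_R = (−(7/20) + 5/8) / (2·(1/12)) = 33/20 m/s
check:
braking lasts T_s = (33/20)/6 = 0.2750 s
robot covers v_R·T_r = 1.6500·0.1500 = 0.2475 m before braking
braking distance = 1.6500²/(2·6.0000) = 0.2269 m
human over T_r+T_s: 1.2000·(0.1500+0.2750) = 0.5100 m
margins: 0.2500+0.0150+0.0250 = 0.2900 m
sum ≈ 0.2475+0.2269+0.5100+0.2900 ≈ 1.2744 m = S ✓

v_R_max = 33/20 m/s = 1.6500 m/s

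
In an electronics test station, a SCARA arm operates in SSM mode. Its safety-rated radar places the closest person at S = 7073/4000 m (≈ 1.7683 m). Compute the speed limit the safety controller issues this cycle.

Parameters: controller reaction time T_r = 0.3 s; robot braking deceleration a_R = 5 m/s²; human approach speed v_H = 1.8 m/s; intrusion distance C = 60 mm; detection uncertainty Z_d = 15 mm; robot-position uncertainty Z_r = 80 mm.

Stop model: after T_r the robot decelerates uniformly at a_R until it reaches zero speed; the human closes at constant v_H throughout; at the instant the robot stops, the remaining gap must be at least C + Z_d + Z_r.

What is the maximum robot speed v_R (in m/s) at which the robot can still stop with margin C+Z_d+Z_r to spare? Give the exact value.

v_R_max = 27/20 m/s = 1.3500 m/s

quadratic (1/10)·v² + (33/50)·v + (-4293/4000) = 0
  disc = (33/50)² − 4·(1/10)·(-4293/4000) = 8649/10000 ; √disc = 93/100
  v_R = (−(33/50) + 93/100) / (2·(1/10)) = 27/20 m/s
check:
braking lasts T_s = (27/20)/5 = 0.2700 s
reaction-phase robot travel = 1.3500·0.3000 = 0.4050 m
robot under decel: 1.3500²/(2·5.0000) = 0.1822 m
person approaches 1.8000·(0.3000+0.2700) = 1.0260 m
margins: 0.0600+0.0150+0.0800 = 0.1550 m
sum ≈ 0.4050+0.1822+1.0260+0.1550 ≈ 1.7683 m = S ✓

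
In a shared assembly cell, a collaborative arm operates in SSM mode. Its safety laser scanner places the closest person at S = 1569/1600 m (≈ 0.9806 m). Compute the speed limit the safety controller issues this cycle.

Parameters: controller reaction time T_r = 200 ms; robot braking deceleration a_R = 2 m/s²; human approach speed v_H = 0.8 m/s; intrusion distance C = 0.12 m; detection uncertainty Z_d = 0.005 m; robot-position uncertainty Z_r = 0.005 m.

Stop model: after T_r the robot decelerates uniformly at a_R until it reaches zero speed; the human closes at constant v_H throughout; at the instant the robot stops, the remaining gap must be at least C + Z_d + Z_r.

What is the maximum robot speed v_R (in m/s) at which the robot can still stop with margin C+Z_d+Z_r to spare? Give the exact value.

v_R_max = 17/20 m/s = 0.8500 m/s

quadratic (1/4)·v² + (3/5)·v + (-221/320) = 0
  disc = (3/5)² − 4·(1/4)·(-221/320) = 1681/1600 ; √disc = 41/40
  v_R = (−(3/5) + 41/40) / (2·(1/4)) = 17/20 m/s
check:
stop time T_s = (17/20)/2 = 0.4250 s
robot covers v_R·T_r = 0.8500·0.2000 = 0.1700 m before braking
braking distance = 0.8500²/(2·2.0000) = 0.1806 m
human closes 0.8000·0.6250 = 0.5000 m
residual clearance needed = 0.1200+0.0050+0.0050 = 0.1300 m
sum ≈ 0.1700+0.1806+0.5000+0.1300 ≈ 0.9806 m = S ✓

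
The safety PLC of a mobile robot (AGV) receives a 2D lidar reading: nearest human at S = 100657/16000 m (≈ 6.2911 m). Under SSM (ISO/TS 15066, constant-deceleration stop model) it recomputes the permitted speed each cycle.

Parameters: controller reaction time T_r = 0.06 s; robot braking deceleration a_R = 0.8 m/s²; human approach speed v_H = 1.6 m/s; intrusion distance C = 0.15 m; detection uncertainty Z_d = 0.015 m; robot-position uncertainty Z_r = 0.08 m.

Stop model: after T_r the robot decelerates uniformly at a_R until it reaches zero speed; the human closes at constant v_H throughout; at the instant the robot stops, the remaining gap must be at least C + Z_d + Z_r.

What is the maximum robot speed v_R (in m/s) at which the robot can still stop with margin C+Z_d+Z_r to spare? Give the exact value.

collect terms ⇒ (5/8)·v_R² + (103/50)·v_R + (-95201/16000) = 0
  disc = (103/50)² − 4·(5/8)·(-95201/16000) = 3059001/160000 ; √disc = 1749/400
  v_R = (−(103/50) + 1749/400) / (2·(5/8)) = 37/20 m/s
check:
braking lasts T_s = (37/20)/(4/5) = 2.3125 s
robot covers v_R·T_r = 1.8500·0.0600 = 0.1110 m before braking
robot covers 1.8500·2.3125 − ½·0.8000·2.3125² = 2.1391 m while stopping
human closes 1.6000·2.3725 = 3.7960 m
margins: 0.1500+0.0150+0.0800 = 0.2450 m
sum ≈ 0.1110+2.1391+3.7960+0.2450 ≈ 6.2911 m = S ✓

v_R_max = 37/20 m/s = 1.8500 m/s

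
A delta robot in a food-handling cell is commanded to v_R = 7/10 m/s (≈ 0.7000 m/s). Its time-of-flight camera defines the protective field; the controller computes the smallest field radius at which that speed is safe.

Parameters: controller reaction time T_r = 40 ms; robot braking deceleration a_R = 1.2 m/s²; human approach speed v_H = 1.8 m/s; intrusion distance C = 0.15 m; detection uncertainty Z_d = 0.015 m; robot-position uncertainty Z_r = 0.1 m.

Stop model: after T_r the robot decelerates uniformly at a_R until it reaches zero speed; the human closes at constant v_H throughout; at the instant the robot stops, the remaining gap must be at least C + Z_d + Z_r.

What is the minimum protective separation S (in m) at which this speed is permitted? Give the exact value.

T_s = v_R/a_R = (7/10)/(6/5) = 0.5833 s
robot in T_r: 0.7000·0.0400 = 0.0280 m
braking distance = 0.7000²/(2·1.2000) = 0.2042 m
human over T_r+T_s: 1.8000·(0.0400+0.5833) = 1.1220 m
margins: 0.1500+0.0150+0.1000 = 0.2650 m
S_min ≈ 0.0280+0.2042+1.1220+0.2650  ⇒  S_min = 1943/1200 m

S_min = 1943/1200 m = 1.6192 m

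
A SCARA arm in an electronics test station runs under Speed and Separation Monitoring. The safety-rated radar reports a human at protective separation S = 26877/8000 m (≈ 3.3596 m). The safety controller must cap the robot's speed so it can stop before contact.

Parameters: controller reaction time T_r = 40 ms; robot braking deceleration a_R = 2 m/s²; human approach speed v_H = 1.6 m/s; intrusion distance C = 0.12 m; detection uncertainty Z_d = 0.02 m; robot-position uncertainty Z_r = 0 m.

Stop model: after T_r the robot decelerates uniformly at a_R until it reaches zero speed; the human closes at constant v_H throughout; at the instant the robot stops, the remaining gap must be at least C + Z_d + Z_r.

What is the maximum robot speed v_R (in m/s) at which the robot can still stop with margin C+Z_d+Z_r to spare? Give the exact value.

v_R_max = 9/4 m/s = 2.2500 m/s

collect terms ⇒ (1/4)·v_R² + (21/25)·v_R + (-5049/1600) = 0
  disc = (21/25)² − 4·(1/4)·(-5049/1600) = 154449/40000 ; √disc = 393/200
  v_R = (−(21/25) + 393/200) / (2·(1/4)) = 9/4 m/s
check:
T_s = v_R/a_R = (9/4)/2 = 1.1250 s
reaction-phase robot travel = 2.2500·0.0400 = 0.0900 m
robot covers 2.2500·1.1250 − ½·2.0000·1.1250² = 1.2656 m while stopping
human over T_r+T_s: 1.6000·(0.0400+1.1250) = 1.8640 m
C+Z_d+Z_r = 0.1200+0.0200+0.0000 = 0.1400 m
sum ≈ 0.0900+1.2656+1.8640+0.1400 ≈ 3.3596 m = S ✓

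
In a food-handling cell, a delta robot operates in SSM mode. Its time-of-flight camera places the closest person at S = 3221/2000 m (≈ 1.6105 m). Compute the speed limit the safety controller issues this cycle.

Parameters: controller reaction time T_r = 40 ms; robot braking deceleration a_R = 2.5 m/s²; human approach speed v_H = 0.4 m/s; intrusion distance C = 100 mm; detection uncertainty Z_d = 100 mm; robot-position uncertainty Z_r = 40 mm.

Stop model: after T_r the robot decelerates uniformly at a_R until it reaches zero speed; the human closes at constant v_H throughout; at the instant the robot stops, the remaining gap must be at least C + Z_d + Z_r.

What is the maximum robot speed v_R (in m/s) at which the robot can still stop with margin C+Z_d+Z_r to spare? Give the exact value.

quadratic (1/5)·v² + (1/5)·v + (-2709/2000) = 0
  disc = (1/5)² − 4·(1/5)·(-2709/2000) = 2809/2500 ; √disc = 53/50
  v_R = (−(1/5) + 53/50) / (2·(1/5)) = 43/20 m/s
check:
stop time T_s = (43/20)/(5/2) = 0.8600 s
robot in T_r: 2.1500·0.0400 = 0.0860 m
braking distance = 2.1500²/(2·2.5000) = 0.9245 m
human closes 0.4000·0.9000 = 0.3600 m
residual clearance needed = 0.1000+0.1000+0.0400 = 0.2400 m
sum ≈ 0.0860+0.9245+0.3600+0.2400 ≈ 1.6105 m = S ✓

v_R_max = 43/20 m/s = 2.1500 m/s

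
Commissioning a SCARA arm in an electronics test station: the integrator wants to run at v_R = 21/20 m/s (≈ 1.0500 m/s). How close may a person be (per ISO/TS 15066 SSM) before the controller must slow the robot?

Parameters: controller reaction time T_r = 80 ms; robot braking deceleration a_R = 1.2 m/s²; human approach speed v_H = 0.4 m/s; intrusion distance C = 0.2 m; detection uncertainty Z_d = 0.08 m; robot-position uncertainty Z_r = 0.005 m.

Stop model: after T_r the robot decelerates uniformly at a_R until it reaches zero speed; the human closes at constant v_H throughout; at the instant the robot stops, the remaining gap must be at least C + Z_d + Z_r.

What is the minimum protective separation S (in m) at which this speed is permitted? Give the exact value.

braking lasts T_s = (21/20)/(6/5) = 0.8750 s
robot covers v_R·T_r = 1.0500·0.0800 = 0.0840 m before braking
robot under decel: 1.0500²/(2·1.2000) = 0.4594 m
human closes 0.4000·0.9550 = 0.3820 m
margins: 0.2000+0.0800+0.0050 = 0.2850 m
S_min ≈ 0.0840+0.4594+0.3820+0.2850  ⇒  S_min = 9683/8000 m

S_min = 9683/8000 m = 1.2104 m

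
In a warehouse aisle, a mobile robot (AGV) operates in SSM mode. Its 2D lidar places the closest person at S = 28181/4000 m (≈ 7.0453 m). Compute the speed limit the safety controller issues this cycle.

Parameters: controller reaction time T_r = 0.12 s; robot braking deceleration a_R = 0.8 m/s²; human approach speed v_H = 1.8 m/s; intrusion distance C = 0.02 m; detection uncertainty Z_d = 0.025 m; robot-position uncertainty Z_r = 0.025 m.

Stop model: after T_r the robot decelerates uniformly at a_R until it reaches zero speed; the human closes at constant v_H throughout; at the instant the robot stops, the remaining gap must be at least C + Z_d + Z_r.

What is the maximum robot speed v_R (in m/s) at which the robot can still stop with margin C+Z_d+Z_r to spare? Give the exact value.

v_R_max = 19/10 m/s = 1.9000 m/s

quadratic (5/8)·v² + (237/100)·v + (-27037/4000) = 0
  disc = (237/100)² − 4·(5/8)·(-27037/4000) = 900601/40000 ; √disc = 949/200
  v_R = (−(237/100) + 949/200) / (2·(5/8)) = 19/10 m/s
check:
T_s = v_R/a_R = (19/10)/(4/5) = 2.3750 s
reaction-phase robot travel = 1.9000·0.1200 = 0.2280 m
robot covers 1.9000·2.3750 − ½·0.8000·2.3750² = 2.2563 m while stopping
human closes 1.8000·2.4950 = 4.4910 m
residual clearance needed = 0.0200+0.0250+0.0250 = 0.0700 m
sum ≈ 0.2280+2.2563+4.4910+0.0700 ≈ 7.0453 m = S ✓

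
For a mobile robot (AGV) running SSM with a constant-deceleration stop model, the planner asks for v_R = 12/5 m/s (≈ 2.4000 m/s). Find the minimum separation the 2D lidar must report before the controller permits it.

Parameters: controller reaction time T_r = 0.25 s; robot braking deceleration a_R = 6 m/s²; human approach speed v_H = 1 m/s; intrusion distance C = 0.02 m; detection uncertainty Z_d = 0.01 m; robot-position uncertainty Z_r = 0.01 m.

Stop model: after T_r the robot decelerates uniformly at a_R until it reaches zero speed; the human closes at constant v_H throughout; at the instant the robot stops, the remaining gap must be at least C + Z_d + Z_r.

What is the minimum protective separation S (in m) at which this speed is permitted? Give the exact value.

S_min = 177/100 m = 1.7700 m

stop time T_s = (12/5)/6 = 0.4000 s
robot covers v_R·T_r = 2.4000·0.2500 = 0.6000 m before braking
braking distance = 2.4000²/(2·6.0000) = 0.4800 m
human closes 1.0000·0.6500 = 0.6500 m
C+Z_d+Z_r = 0.0200+0.0100+0.0100 = 0.0400 m
S_min ≈ 0.6000+0.4800+0.6500+0.0400  ⇒  S_min = 177/100 m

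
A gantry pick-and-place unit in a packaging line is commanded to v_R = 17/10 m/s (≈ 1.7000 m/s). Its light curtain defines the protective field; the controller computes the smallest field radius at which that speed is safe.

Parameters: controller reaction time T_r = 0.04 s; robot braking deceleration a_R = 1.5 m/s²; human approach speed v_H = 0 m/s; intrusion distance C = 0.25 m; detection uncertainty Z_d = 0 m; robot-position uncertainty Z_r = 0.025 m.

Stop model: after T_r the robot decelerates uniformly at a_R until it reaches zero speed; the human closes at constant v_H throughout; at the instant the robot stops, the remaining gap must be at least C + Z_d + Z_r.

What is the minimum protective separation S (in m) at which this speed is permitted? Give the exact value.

braking lasts T_s = (17/10)/(3/2) = 1.1333 s
robot covers v_R·T_r = 1.7000·0.0400 = 0.0680 m before braking
robot covers 1.7000·1.1333 − ½·1.5000·1.1333² = 0.9633 m while stopping
human over T_r+T_s: 0.0000·(0.0400+1.1333) = 0.0000 m
residual clearance needed = 0.2500+0.0000+0.0250 = 0.2750 m
S_min ≈ 0.0680+0.9633+0.0000+0.2750  ⇒  S_min = 3919/3000 m

S_min = 3919/3000 m = 1.3063 m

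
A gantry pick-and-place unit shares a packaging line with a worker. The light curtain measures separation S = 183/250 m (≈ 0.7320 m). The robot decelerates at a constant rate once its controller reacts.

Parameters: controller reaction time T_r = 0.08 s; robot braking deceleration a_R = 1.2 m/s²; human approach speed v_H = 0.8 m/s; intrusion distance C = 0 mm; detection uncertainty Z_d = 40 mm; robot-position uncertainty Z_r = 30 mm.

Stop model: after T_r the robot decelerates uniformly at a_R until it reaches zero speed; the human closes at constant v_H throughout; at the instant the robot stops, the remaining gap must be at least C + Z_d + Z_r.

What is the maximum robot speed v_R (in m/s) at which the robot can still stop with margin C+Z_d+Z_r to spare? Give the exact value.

collect terms ⇒ (5/12)·v_R² + (56/75)·v_R + (-299/500) = 0
  disc = (56/75)² − 4·(5/12)·(-299/500) = 34969/22500 ; √disc = 187/150
  v_R = (−(56/75) + 187/150) / (2·(5/12)) = 3/5 m/s
check:
braking lasts T_s = (3/5)/(6/5) = 0.5000 s
robot in T_r: 0.6000·0.0800 = 0.0480 m
robot covers 0.6000·0.5000 − ½·1.2000·0.5000² = 0.1500 m while stopping
person approaches 0.8000·(0.0800+0.5000) = 0.4640 m
residual clearance needed = 0.0000+0.0400+0.0300 = 0.0700 m
sum ≈ 0.0480+0.1500+0.4640+0.0700 ≈ 0.7320 m = S ✓

v_R_max = 3/5 m/s = 0.6000 m/s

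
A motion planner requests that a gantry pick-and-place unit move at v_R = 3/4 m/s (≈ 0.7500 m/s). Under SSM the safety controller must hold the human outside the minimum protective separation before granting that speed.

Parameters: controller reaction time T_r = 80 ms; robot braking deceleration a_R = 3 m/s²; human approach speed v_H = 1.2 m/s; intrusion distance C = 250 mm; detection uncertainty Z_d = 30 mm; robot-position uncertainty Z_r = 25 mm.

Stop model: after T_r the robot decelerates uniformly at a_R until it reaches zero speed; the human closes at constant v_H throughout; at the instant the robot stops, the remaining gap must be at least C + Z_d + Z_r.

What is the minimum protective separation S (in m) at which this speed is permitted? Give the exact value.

S_min = 3419/4000 m = 0.8548 m

stop time T_s = (3/4)/3 = 0.2500 s
robot in T_r: 0.7500·0.0800 = 0.0600 m
braking distance = 0.7500²/(2·3.0000) = 0.0938 m
human over T_r+T_s: 1.2000·(0.0800+0.2500) = 0.3960 m
C+Z_d+Z_r = 0.2500+0.0300+0.0250 = 0.3050 m
S_min ≈ 0.0600+0.0938+0.3960+0.3050  ⇒  S_min = 3419/4000 m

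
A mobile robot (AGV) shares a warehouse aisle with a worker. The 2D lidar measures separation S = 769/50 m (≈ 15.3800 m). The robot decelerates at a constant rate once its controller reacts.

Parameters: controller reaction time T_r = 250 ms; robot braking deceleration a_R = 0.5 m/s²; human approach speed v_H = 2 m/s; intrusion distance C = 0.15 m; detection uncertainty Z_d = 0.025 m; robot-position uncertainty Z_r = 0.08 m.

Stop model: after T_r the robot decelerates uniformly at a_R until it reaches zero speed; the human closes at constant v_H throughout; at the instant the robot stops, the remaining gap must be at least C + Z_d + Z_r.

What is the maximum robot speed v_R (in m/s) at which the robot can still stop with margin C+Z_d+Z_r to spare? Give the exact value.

v_R_max = 9/4 m/s = 2.2500 m/s

collect terms ⇒ (1)·v_R² + (17/4)·v_R + (-117/8) = 0
  disc = (17/4)² − 4·(1)·(-117/8) = 1225/16 ; √disc = 35/4
  v_R = (−(17/4) + 35/4) / (2·(1)) = 9/4 m/s
check:
braking lasts T_s = (9/4)/(1/2) = 4.5000 s
robot in T_r: 2.2500·0.2500 = 0.5625 m
braking distance = 2.2500²/(2·0.5000) = 5.0625 m
person approaches 2.0000·(0.2500+4.5000) = 9.5000 m
C+Z_d+Z_r = 0.1500+0.0250+0.0800 = 0.2550 m
sum ≈ 0.5625+5.0625+9.5000+0.2550 ≈ 15.3800 m = S ✓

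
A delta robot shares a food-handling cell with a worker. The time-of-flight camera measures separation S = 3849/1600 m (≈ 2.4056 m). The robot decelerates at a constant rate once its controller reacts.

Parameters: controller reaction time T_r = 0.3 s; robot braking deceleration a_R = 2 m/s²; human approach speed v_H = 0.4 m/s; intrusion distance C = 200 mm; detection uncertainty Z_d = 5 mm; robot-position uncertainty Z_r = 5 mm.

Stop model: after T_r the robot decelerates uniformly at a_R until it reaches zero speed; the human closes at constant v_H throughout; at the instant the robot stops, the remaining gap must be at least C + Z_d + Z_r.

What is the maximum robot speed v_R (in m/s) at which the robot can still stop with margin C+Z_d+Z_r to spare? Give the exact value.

at the boundary: (1/4)·v² + (1/2)·v + (-3321/1600) = 0
  disc = (1/2)² − 4·(1/4)·(-3321/1600) = 3721/1600 ; √disc = 61/40
  v_R = (−(1/2) + 61/40) / (2·(1/4)) = 41/20 m/s
check:
stop time T_s = (41/20)/2 = 1.0250 s
robot in T_r: 2.0500·0.3000 = 0.6150 m
robot covers 2.0500·1.0250 − ½·2.0000·1.0250² = 1.0506 m while stopping
human closes 0.4000·1.3250 = 0.5300 m
residual clearance needed = 0.2000+0.0050+0.0050 = 0.2100 m
sum ≈ 0.6150+1.0506+0.5300+0.2100 ≈ 2.4056 m = S ✓

v_R_max = 41/20 m/s = 2.0500 m/s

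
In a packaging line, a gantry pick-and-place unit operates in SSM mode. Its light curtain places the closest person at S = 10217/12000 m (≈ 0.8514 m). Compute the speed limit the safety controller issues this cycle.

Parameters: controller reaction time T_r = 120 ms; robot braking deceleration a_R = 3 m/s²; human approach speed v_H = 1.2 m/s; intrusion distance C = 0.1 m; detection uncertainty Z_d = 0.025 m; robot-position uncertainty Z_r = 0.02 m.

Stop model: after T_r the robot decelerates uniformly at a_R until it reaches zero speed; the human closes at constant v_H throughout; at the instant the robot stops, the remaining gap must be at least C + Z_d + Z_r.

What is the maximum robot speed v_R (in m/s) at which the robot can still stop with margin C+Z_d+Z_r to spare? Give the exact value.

at the boundary: (1/6)·v² + (13/25)·v + (-6749/12000) = 0
  disc = (13/25)² − 4·(1/6)·(-6749/12000) = 58081/90000 ; √disc = 241/300
  v_R = (−(13/25) + 241/300) / (2·(1/6)) = 17/20 m/s
check:
braking lasts T_s = (17/20)/3 = 0.2833 s
robot covers v_R·T_r = 0.8500·0.1200 = 0.1020 m before braking
robot under decel: 0.8500²/(2·3.0000) = 0.1204 m
human closes 1.2000·0.4033 = 0.4840 m
C+Z_d+Z_r = 0.1000+0.0250+0.0200 = 0.1450 m
sum ≈ 0.1020+0.1204+0.4840+0.1450 ≈ 0.8514 m = S ✓

v_R_max = 17/20 m/s = 0.8500 m/s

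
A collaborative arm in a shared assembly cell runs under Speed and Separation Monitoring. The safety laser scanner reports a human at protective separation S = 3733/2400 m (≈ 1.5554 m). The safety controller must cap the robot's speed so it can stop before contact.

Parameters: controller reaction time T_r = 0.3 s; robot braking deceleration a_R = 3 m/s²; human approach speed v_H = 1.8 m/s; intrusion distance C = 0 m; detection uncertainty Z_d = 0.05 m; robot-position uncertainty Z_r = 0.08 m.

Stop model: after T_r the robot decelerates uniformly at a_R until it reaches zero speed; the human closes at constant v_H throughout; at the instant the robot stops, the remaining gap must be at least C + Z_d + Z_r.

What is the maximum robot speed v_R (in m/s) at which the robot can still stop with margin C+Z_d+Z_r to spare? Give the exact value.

v_R_max = 17/20 m/s = 0.8500 m/s

quadratic (1/6)·v² + (9/10)·v + (-85/96) = 0
  disc = (9/10)² − 4·(1/6)·(-85/96) = 5041/3600 ; √disc = 71/60
  v_R = (−(9/10) + 71/60) / (2·(1/6)) = 17/20 m/s
check:
stop time T_s = (17/20)/3 = 0.2833 s
reaction-phase robot travel = 0.8500·0.3000 = 0.2550 m
robot under decel: 0.8500²/(2·3.0000) = 0.1204 m
human over T_r+T_s: 1.8000·(0.3000+0.2833) = 1.0500 m
C+Z_d+Z_r = 0.0000+0.0500+0.0800 = 0.1300 m
sum ≈ 0.2550+0.1204+1.0500+0.1300 ≈ 1.5554 m = S ✓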